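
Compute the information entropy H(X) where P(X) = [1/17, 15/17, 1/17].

H(X) = -Σ p(x) log₂ p(x)
  -1/17 × log₂(1/17) = 0.2404
  -15/17 × log₂(15/17) = 0.1593
  -1/17 × log₂(1/17) = 0.2404
H(X) = 0.6402 bits


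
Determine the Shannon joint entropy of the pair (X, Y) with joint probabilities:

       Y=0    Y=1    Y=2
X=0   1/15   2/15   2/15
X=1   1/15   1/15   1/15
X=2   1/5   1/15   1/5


H(X,Y) = -Σ p(x,y) log₂ p(x,y)
  p(0,0)=1/15: -0.0667 × log₂(0.0667) = 0.2605
  p(0,1)=2/15: -0.1333 × log₂(0.1333) = 0.3876
  p(0,2)=2/15: -0.1333 × log₂(0.1333) = 0.3876
  p(1,0)=1/15: -0.0667 × log₂(0.0667) = 0.2605
  p(1,1)=1/15: -0.0667 × log₂(0.0667) = 0.2605
  p(1,2)=1/15: -0.0667 × log₂(0.0667) = 0.2605
  p(2,0)=1/5: -0.2000 × log₂(0.2000) = 0.4644
  p(2,1)=1/15: -0.0667 × log₂(0.0667) = 0.2605
  p(2,2)=1/5: -0.2000 × log₂(0.2000) = 0.4644
H(X,Y) = 3.0062 bits


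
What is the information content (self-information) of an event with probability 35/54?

Information content I(x) = -log₂(p(x))
I = -log₂(35/54) = -log₂(0.6481)
I = 0.6256 bits


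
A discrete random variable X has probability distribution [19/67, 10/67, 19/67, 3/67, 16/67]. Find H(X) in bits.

H(X) = -Σ p(x) log₂ p(x)
  -19/67 × log₂(19/67) = 0.5156
  -10/67 × log₂(10/67) = 0.4096
  -19/67 × log₂(19/67) = 0.5156
  -3/67 × log₂(3/67) = 0.2006
  -16/67 × log₂(16/67) = 0.4934
H(X) = 2.1348 bits


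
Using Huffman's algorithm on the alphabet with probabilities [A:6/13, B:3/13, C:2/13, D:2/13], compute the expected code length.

Huffman tree construction:
Combine smallest probabilities repeatedly
Resulting codes:
  A: 0 (length 1)
  B: 10 (length 2)
  C: 110 (length 3)
  D: 111 (length 3)
Average length = Σ p(s) × length(s) = 1.8462 bits


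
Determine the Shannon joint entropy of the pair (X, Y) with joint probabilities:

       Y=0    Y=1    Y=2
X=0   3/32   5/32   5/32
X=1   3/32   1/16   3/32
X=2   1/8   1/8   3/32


H(X,Y) = -Σ p(x,y) log₂ p(x,y)
  p(0,0)=3/32: -0.0938 × log₂(0.0938) = 0.3202
  p(0,1)=5/32: -0.1562 × log₂(0.1562) = 0.4184
  p(0,2)=5/32: -0.1562 × log₂(0.1562) = 0.4184
  p(1,0)=3/32: -0.0938 × log₂(0.0938) = 0.3202
  p(1,1)=1/16: -0.0625 × log₂(0.0625) = 0.2500
  p(1,2)=3/32: -0.0938 × log₂(0.0938) = 0.3202
  p(2,0)=1/8: -0.1250 × log₂(0.1250) = 0.3750
  p(2,1)=1/8: -0.1250 × log₂(0.1250) = 0.3750
  p(2,2)=3/32: -0.0938 × log₂(0.0938) = 0.3202
H(X,Y) = 3.1175 bits


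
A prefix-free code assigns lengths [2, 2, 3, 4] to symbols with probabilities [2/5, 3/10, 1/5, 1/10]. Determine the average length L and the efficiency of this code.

Average length L = Σ p_i × l_i = 2.4000 bits
Entropy H = 1.8464 bits
Efficiency η = H/L × 100% = 76.93%


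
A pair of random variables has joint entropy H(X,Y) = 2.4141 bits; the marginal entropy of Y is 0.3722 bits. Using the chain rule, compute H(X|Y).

Chain rule: H(X,Y) = H(X|Y) + H(Y)
H(X|Y) = H(X,Y) - H(Y) = 2.4141 - 0.3722 = 2.0419 bits


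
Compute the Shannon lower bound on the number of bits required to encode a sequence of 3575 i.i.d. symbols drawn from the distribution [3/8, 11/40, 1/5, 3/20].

Entropy H = 1.9178 bits/symbol
Minimum bits = H × n = 1.9178 × 3575
= 6855.98 bits


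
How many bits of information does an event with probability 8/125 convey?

Information content I(x) = -log₂(p(x))
I = -log₂(8/125) = -log₂(0.0640)
I = 3.9658 bits


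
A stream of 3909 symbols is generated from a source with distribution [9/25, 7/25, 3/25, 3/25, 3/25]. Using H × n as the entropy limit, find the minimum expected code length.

Entropy H = 2.1460 bits/symbol
Minimum bits = H × n = 2.1460 × 3909
= 8388.86 bits


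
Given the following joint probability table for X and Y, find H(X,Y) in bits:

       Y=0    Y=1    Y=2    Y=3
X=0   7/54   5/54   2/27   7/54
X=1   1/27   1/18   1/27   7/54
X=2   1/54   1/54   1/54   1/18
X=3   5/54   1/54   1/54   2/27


H(X,Y) = -Σ p(x,y) log₂ p(x,y)
  p(0,0)=7/54: -0.1296 × log₂(0.1296) = 0.3821
  p(0,1)=5/54: -0.0926 × log₂(0.0926) = 0.3179
  p(0,2)=2/27: -0.0741 × log₂(0.0741) = 0.2781
  p(0,3)=7/54: -0.1296 × log₂(0.1296) = 0.3821
  p(1,0)=1/27: -0.0370 × log₂(0.0370) = 0.1761
  p(1,1)=1/18: -0.0556 × log₂(0.0556) = 0.2317
  p(1,2)=1/27: -0.0370 × log₂(0.0370) = 0.1761
  p(1,3)=7/54: -0.1296 × log₂(0.1296) = 0.3821
  p(2,0)=1/54: -0.0185 × log₂(0.0185) = 0.1066
  p(2,1)=1/54: -0.0185 × log₂(0.0185) = 0.1066
  p(2,2)=1/54: -0.0185 × log₂(0.0185) = 0.1066
  p(2,3)=1/18: -0.0556 × log₂(0.0556) = 0.2317
  p(3,0)=5/54: -0.0926 × log₂(0.0926) = 0.3179
  p(3,1)=1/54: -0.0185 × log₂(0.0185) = 0.1066
  p(3,2)=1/54: -0.0185 × log₂(0.0185) = 0.1066
  p(3,3)=2/27: -0.0741 × log₂(0.0741) = 0.2781
H(X,Y) = 3.6867 bits


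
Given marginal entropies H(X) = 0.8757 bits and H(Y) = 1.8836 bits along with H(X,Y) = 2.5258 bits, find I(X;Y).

I(X;Y) = H(X) + H(Y) - H(X,Y)
I(X;Y) = 0.8757 + 1.8836 - 2.5258 = 0.2335 bits


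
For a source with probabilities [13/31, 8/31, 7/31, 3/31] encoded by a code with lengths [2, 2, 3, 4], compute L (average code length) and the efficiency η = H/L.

Average length L = Σ p_i × l_i = 2.4194 bits
Entropy H = 1.8409 bits
Efficiency η = H/L × 100% = 76.09%


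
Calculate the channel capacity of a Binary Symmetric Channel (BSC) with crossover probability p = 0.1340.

For BSC with error probability p:
C = 1 - H(p) where H(p) is binary entropy
H(0.1340) = -0.1340 × log₂(0.1340) - 0.8660 × log₂(0.8660)
H(p) = 0.5683
C = 1 - 0.5683 = 0.4317 bits/use


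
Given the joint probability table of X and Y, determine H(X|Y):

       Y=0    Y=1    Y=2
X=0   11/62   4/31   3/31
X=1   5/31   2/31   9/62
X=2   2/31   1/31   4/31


H(X|Y) = Σ_y p(y) H(X|Y=y)
  p(Y=0) = 25/62, H(X|Y=0) = 1.4729
  p(Y=1) = 7/31, H(X|Y=1) = 1.3788
  p(Y=2) = 23/62, H(X|Y=2) = 1.5653
H(X|Y) = 0.4032×1.4729 + 0.2258×1.3788 + 0.3710×1.5653 = 1.4860 bits


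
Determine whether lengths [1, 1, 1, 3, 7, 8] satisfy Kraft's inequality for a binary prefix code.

Kraft inequality: Σ 2^(-l_i) ≤ 1 for prefix-free code
Calculating: 2^(-1) + 2^(-1) + 2^(-1) + 2^(-3) + 2^(-7) + 2^(-8)
= 0.5 + 0.5 + 0.5 + 0.125 + 0.0078125 + 0.00390625
= 1.6367
Since 1.6367 > 1, prefix-free code does not exist


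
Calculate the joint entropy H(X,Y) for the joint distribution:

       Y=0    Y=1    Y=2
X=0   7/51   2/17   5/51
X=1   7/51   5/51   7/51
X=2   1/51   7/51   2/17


H(X,Y) = -Σ p(x,y) log₂ p(x,y)
  p(0,0)=7/51: -0.1373 × log₂(0.1373) = 0.3932
  p(0,1)=2/17: -0.1176 × log₂(0.1176) = 0.3632
  p(0,2)=5/51: -0.0980 × log₂(0.0980) = 0.3285
  p(1,0)=7/51: -0.1373 × log₂(0.1373) = 0.3932
  p(1,1)=5/51: -0.0980 × log₂(0.0980) = 0.3285
  p(1,2)=7/51: -0.1373 × log₂(0.1373) = 0.3932
  p(2,0)=1/51: -0.0196 × log₂(0.0196) = 0.1112
  p(2,1)=7/51: -0.1373 × log₂(0.1373) = 0.3932
  p(2,2)=2/17: -0.1176 × log₂(0.1176) = 0.3632
H(X,Y) = 3.0676 bits


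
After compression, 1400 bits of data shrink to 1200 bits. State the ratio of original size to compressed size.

Compression ratio = Original / Compressed
= 1400 / 1200 = 1.17:1


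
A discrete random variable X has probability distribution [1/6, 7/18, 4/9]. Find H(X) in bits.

H(X) = -Σ p(x) log₂ p(x)
  -1/6 × log₂(1/6) = 0.4308
  -7/18 × log₂(7/18) = 0.5299
  -4/9 × log₂(4/9) = 0.5200
H(X) = 1.4807 bits


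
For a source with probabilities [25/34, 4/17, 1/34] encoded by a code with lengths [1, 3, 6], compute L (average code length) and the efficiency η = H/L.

Average length L = Σ p_i × l_i = 1.6176 bits
Entropy H = 0.9670 bits
Efficiency η = H/L × 100% = 59.78%


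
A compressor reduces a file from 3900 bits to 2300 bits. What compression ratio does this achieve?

Compression ratio = Original / Compressed
= 3900 / 2300 = 1.70:1


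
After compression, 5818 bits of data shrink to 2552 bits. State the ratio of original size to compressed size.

Compression ratio = Original / Compressed
= 5818 / 2552 = 2.28:1


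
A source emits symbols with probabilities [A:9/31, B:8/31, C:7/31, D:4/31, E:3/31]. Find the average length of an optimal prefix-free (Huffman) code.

Huffman tree construction:
Combine smallest probabilities repeatedly
Resulting codes:
  A: 11 (length 2)
  B: 10 (length 2)
  C: 00 (length 2)
  D: 011 (length 3)
  E: 010 (length 3)
Average length = Σ p(s) × length(s) = 2.2258 bits


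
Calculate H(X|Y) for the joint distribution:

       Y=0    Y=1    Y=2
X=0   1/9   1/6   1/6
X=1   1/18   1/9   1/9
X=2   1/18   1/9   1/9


H(X|Y) = Σ_y p(y) H(X|Y=y)
  p(Y=0) = 2/9, H(X|Y=0) = 1.5000
  p(Y=1) = 7/18, H(X|Y=1) = 1.5567
  p(Y=2) = 7/18, H(X|Y=2) = 1.5567
H(X|Y) = 0.2222×1.5000 + 0.3889×1.5567 + 0.3889×1.5567 = 1.5441 bits


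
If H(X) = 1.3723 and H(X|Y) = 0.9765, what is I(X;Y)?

I(X;Y) = H(X) - H(X|Y)
I(X;Y) = 1.3723 - 0.9765 = 0.3958 bits


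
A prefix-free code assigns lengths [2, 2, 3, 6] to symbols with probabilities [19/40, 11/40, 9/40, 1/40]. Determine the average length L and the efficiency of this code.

Average length L = Σ p_i × l_i = 2.3250 bits
Entropy H = 1.6396 bits
Efficiency η = H/L × 100% = 70.52%


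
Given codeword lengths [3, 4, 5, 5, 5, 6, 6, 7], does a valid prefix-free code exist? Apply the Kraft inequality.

Kraft inequality: Σ 2^(-l_i) ≤ 1 for prefix-free code
Calculating: 2^(-3) + 2^(-4) + 2^(-5) + 2^(-5) + 2^(-5) + 2^(-6) + 2^(-6) + 2^(-7)
= 0.125 + 0.0625 + 0.03125 + 0.03125 + 0.03125 + 0.015625 + 0.015625 + 0.0078125
= 0.3203
Since 0.3203 ≤ 1, prefix-free code exists


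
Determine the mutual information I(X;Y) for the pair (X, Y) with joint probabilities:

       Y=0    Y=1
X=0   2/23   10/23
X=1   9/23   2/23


H(X) = 0.9986, H(Y) = 0.9986, H(X,Y) = 1.6649
I(X;Y) = H(X) + H(Y) - H(X,Y) = 0.3323 bits


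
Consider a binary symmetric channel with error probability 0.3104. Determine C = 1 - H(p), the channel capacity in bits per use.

For BSC with error probability p:
C = 1 - H(p) where H(p) is binary entropy
H(0.3104) = -0.3104 × log₂(0.3104) - 0.6896 × log₂(0.6896)
H(p) = 0.8936
C = 1 - 0.8936 = 0.1064 bits/use


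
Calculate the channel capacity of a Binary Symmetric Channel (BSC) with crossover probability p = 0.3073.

For BSC with error probability p:
C = 1 - H(p) where H(p) is binary entropy
H(0.3073) = -0.3073 × log₂(0.3073) - 0.6927 × log₂(0.6927)
H(p) = 0.8900
C = 1 - 0.8900 = 0.1100 bits/use


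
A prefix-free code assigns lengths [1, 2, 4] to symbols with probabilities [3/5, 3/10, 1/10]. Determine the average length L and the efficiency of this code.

Average length L = Σ p_i × l_i = 1.6000 bits
Entropy H = 1.2955 bits
Efficiency η = H/L × 100% = 80.97%


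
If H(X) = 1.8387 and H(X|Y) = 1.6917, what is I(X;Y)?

I(X;Y) = H(X) - H(X|Y)
I(X;Y) = 1.8387 - 1.6917 = 0.147 bits


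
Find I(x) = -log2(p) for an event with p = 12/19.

Information content I(x) = -log₂(p(x))
I = -log₂(12/19) = -log₂(0.6316)
I = 0.6630 bits


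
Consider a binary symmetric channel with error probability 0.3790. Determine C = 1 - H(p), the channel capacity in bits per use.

For BSC with error probability p:
C = 1 - H(p) where H(p) is binary entropy
H(0.3790) = -0.3790 × log₂(0.3790) - 0.6210 × log₂(0.6210)
H(p) = 0.9573
C = 1 - 0.9573 = 0.0427 bits/use


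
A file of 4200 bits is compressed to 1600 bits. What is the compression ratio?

Compression ratio = Original / Compressed
= 4200 / 1600 = 2.62:1


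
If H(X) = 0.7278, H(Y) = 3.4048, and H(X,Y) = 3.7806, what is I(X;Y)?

I(X;Y) = H(X) + H(Y) - H(X,Y)
I(X;Y) = 0.7278 + 3.4048 - 3.7806 = 0.352 bits


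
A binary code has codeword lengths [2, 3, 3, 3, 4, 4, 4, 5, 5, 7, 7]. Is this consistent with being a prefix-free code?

Kraft inequality: Σ 2^(-l_i) ≤ 1 for prefix-free code
Calculating: 2^(-2) + 2^(-3) + 2^(-3) + 2^(-3) + 2^(-4) + 2^(-4) + 2^(-4) + 2^(-5) + 2^(-5) + 2^(-7) + 2^(-7)
= 0.25 + 0.125 + 0.125 + 0.125 + 0.0625 + 0.0625 + 0.0625 + 0.03125 + 0.03125 + 0.0078125 + 0.0078125
= 0.8906
Since 0.8906 ≤ 1, prefix-free code exists


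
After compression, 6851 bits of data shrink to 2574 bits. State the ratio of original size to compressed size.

Compression ratio = Original / Compressed
= 6851 / 2574 = 2.66:1


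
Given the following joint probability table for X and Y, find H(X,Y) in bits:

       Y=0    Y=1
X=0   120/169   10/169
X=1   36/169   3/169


H(X,Y) = -Σ p(x,y) log₂ p(x,y)
  p(0,0)=120/169: -0.7101 × log₂(0.7101) = 0.3508
  p(0,1)=10/169: -0.0592 × log₂(0.0592) = 0.2414
  p(1,0)=36/169: -0.2130 × log₂(0.2130) = 0.4752
  p(1,1)=3/169: -0.0178 × log₂(0.0178) = 0.1032
H(X,Y) = 1.1706 bits


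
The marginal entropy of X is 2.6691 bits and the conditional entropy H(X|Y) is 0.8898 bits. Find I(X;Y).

I(X;Y) = H(X) - H(X|Y)
I(X;Y) = 2.6691 - 0.8898 = 1.7793 bits


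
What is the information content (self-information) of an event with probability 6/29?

Information content I(x) = -log₂(p(x))
I = -log₂(6/29) = -log₂(0.2069)
I = 2.2730 bits


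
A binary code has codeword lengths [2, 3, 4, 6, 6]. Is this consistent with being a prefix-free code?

Kraft inequality: Σ 2^(-l_i) ≤ 1 for prefix-free code
Calculating: 2^(-2) + 2^(-3) + 2^(-4) + 2^(-6) + 2^(-6)
= 0.25 + 0.125 + 0.0625 + 0.015625 + 0.015625
= 0.4688
Since 0.4688 ≤ 1, prefix-free code exists


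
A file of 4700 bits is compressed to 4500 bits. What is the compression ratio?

Compression ratio = Original / Compressed
= 4700 / 4500 = 1.04:1


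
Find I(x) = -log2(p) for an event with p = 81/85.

Information content I(x) = -log₂(p(x))
I = -log₂(81/85) = -log₂(0.9529)
I = 0.0695 bits


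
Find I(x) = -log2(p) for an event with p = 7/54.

Information content I(x) = -log₂(p(x))
I = -log₂(7/54) = -log₂(0.1296)
I = 2.9475 bits


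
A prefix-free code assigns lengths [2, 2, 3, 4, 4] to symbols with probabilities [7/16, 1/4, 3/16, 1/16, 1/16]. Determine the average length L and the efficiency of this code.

Average length L = Σ p_i × l_i = 2.4375 bits
Entropy H = 1.9746 bits
Efficiency η = H/L × 100% = 81.01%


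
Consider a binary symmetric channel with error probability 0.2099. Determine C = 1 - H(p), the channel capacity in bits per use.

For BSC with error probability p:
C = 1 - H(p) where H(p) is binary entropy
H(0.2099) = -0.2099 × log₂(0.2099) - 0.7901 × log₂(0.7901)
H(p) = 0.7413
C = 1 - 0.7413 = 0.2587 bits/use


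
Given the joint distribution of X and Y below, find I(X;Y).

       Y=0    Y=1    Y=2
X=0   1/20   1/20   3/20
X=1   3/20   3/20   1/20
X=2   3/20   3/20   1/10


H(X) = 1.5589, H(Y) = 1.5813, H(X,Y) = 3.0332
I(X;Y) = H(X) + H(Y) - H(X,Y) = 0.1070 bits


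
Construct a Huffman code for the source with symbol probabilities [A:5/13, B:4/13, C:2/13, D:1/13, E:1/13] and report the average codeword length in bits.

Huffman tree construction:
Combine smallest probabilities repeatedly
Resulting codes:
  A: 0 (length 1)
  B: 10 (length 2)
  C: 110 (length 3)
  D: 1110 (length 4)
  E: 1111 (length 4)
Average length = Σ p(s) × length(s) = 2.0769 bits


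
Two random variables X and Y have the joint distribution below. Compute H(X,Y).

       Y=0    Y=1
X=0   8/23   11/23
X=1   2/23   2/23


H(X,Y) = -Σ p(x,y) log₂ p(x,y)
  p(0,0)=8/23: -0.3478 × log₂(0.3478) = 0.5299
  p(0,1)=11/23: -0.4783 × log₂(0.4783) = 0.5089
  p(1,0)=2/23: -0.0870 × log₂(0.0870) = 0.3064
  p(1,1)=2/23: -0.0870 × log₂(0.0870) = 0.3064
H(X,Y) = 1.6517 bits


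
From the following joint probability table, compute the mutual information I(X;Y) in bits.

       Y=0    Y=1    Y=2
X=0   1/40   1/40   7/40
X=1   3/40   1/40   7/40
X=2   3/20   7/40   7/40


H(X) = 1.4964, H(Y) = 1.4722, H(X,Y) = 2.8502
I(X;Y) = H(X) + H(Y) - H(X,Y) = 0.1185 bits


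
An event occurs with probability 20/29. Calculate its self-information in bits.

Information content I(x) = -log₂(p(x))
I = -log₂(20/29) = -log₂(0.6897)
I = 0.5361 bits


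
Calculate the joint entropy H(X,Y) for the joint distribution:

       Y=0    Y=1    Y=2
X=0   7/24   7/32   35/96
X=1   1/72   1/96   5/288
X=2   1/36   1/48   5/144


H(X,Y) = -Σ p(x,y) log₂ p(x,y)
  p(0,0)=7/24: -0.2917 × log₂(0.2917) = 0.5185
  p(0,1)=7/32: -0.2188 × log₂(0.2188) = 0.4796
  p(0,2)=35/96: -0.3646 × log₂(0.3646) = 0.5307
  p(1,0)=1/72: -0.0139 × log₂(0.0139) = 0.0857
  p(1,1)=1/96: -0.0104 × log₂(0.0104) = 0.0686
  p(1,2)=5/288: -0.0174 × log₂(0.0174) = 0.1015
  p(2,0)=1/36: -0.0278 × log₂(0.0278) = 0.1436
  p(2,1)=1/48: -0.0208 × log₂(0.0208) = 0.1164
  p(2,2)=5/144: -0.0347 × log₂(0.0347) = 0.1683
H(X,Y) = 2.2129 bits


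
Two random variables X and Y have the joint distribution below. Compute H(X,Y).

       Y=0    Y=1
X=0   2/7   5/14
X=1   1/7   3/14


H(X,Y) = -Σ p(x,y) log₂ p(x,y)
  p(0,0)=2/7: -0.2857 × log₂(0.2857) = 0.5164
  p(0,1)=5/14: -0.3571 × log₂(0.3571) = 0.5305
  p(1,0)=1/7: -0.1429 × log₂(0.1429) = 0.4011
  p(1,1)=3/14: -0.2143 × log₂(0.2143) = 0.4762
H(X,Y) = 1.9242 bits


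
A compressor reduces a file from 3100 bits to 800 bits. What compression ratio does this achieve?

Compression ratio = Original / Compressed
= 3100 / 800 = 3.88:1


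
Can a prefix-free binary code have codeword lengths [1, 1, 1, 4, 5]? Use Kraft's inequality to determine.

Kraft inequality: Σ 2^(-l_i) ≤ 1 for prefix-free code
Calculating: 2^(-1) + 2^(-1) + 2^(-1) + 2^(-4) + 2^(-5)
= 0.5 + 0.5 + 0.5 + 0.0625 + 0.03125
= 1.5938
Since 1.5938 > 1, prefix-free code does not exist


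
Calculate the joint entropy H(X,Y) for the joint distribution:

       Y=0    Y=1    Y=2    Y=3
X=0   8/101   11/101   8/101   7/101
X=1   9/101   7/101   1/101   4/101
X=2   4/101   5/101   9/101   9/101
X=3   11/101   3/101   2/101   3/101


H(X,Y) = -Σ p(x,y) log₂ p(x,y)
  p(0,0)=8/101: -0.0792 × log₂(0.0792) = 0.2898
  p(0,1)=11/101: -0.1089 × log₂(0.1089) = 0.3484
  p(0,2)=8/101: -0.0792 × log₂(0.0792) = 0.2898
  p(0,3)=7/101: -0.0693 × log₂(0.0693) = 0.2669
  p(1,0)=9/101: -0.0891 × log₂(0.0891) = 0.3108
  p(1,1)=7/101: -0.0693 × log₂(0.0693) = 0.2669
  p(1,2)=1/101: -0.0099 × log₂(0.0099) = 0.0659
  p(1,3)=4/101: -0.0396 × log₂(0.0396) = 0.1845
  p(2,0)=4/101: -0.0396 × log₂(0.0396) = 0.1845
  p(2,1)=5/101: -0.0495 × log₂(0.0495) = 0.2147
  p(2,2)=9/101: -0.0891 × log₂(0.0891) = 0.3108
  p(2,3)=9/101: -0.0891 × log₂(0.0891) = 0.3108
  p(3,0)=11/101: -0.1089 × log₂(0.1089) = 0.3484
  p(3,1)=3/101: -0.0297 × log₂(0.0297) = 0.1507
  p(3,2)=2/101: -0.0198 × log₂(0.0198) = 0.1120
  p(3,3)=3/101: -0.0297 × log₂(0.0297) = 0.1507
H(X,Y) = 3.8056 bits


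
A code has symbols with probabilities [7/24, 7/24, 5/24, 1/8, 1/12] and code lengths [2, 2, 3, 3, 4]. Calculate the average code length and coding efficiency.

Average length L = Σ p_i × l_i = 2.5000 bits
Entropy H = 2.1822 bits
Efficiency η = H/L × 100% = 87.29%


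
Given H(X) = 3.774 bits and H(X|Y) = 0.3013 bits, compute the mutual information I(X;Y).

I(X;Y) = H(X) - H(X|Y)
I(X;Y) = 3.774 - 0.3013 = 3.4727 bits


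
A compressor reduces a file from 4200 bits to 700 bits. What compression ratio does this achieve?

Compression ratio = Original / Compressed
= 4200 / 700 = 6.00:1


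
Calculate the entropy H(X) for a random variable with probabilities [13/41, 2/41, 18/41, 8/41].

H(X) = -Σ p(x) log₂ p(x)
  -13/41 × log₂(13/41) = 0.5254
  -2/41 × log₂(2/41) = 0.2126
  -18/41 × log₂(18/41) = 0.5214
  -8/41 × log₂(8/41) = 0.4600
H(X) = 1.7194 bits


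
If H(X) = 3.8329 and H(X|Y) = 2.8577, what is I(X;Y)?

I(X;Y) = H(X) - H(X|Y)
I(X;Y) = 3.8329 - 2.8577 = 0.9752 bits


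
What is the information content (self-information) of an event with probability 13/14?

Information content I(x) = -log₂(p(x))
I = -log₂(13/14) = -log₂(0.9286)
I = 0.1069 bits


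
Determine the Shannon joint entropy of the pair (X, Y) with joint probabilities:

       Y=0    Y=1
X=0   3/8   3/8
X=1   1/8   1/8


H(X,Y) = -Σ p(x,y) log₂ p(x,y)
  p(0,0)=3/8: -0.3750 × log₂(0.3750) = 0.5306
  p(0,1)=3/8: -0.3750 × log₂(0.3750) = 0.5306
  p(1,0)=1/8: -0.1250 × log₂(0.1250) = 0.3750
  p(1,1)=1/8: -0.1250 × log₂(0.1250) = 0.3750
H(X,Y) = 1.8113 bits


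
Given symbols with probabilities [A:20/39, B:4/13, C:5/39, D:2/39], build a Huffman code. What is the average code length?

Huffman tree construction:
Combine smallest probabilities repeatedly
Resulting codes:
  A: 1 (length 1)
  B: 01 (length 2)
  C: 001 (length 3)
  D: 000 (length 3)
Average length = Σ p(s) × length(s) = 1.6667 bits


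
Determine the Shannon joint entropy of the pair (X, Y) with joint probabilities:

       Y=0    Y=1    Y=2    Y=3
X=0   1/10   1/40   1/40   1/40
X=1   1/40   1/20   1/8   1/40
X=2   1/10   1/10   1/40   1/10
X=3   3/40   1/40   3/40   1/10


H(X,Y) = -Σ p(x,y) log₂ p(x,y)
  p(0,0)=1/10: -0.1000 × log₂(0.1000) = 0.3322
  p(0,1)=1/40: -0.0250 × log₂(0.0250) = 0.1330
  p(0,2)=1/40: -0.0250 × log₂(0.0250) = 0.1330
  p(0,3)=1/40: -0.0250 × log₂(0.0250) = 0.1330
  p(1,0)=1/40: -0.0250 × log₂(0.0250) = 0.1330
  p(1,1)=1/20: -0.0500 × log₂(0.0500) = 0.2161
  p(1,2)=1/8: -0.1250 × log₂(0.1250) = 0.3750
  p(1,3)=1/40: -0.0250 × log₂(0.0250) = 0.1330
  p(2,0)=1/10: -0.1000 × log₂(0.1000) = 0.3322
  p(2,1)=1/10: -0.1000 × log₂(0.1000) = 0.3322
  p(2,2)=1/40: -0.0250 × log₂(0.0250) = 0.1330
  p(2,3)=1/10: -0.1000 × log₂(0.1000) = 0.3322
  p(3,0)=3/40: -0.0750 × log₂(0.0750) = 0.2803
  p(3,1)=1/40: -0.0250 × log₂(0.0250) = 0.1330
  p(3,2)=3/40: -0.0750 × log₂(0.0750) = 0.2803
  p(3,3)=1/10: -0.1000 × log₂(0.1000) = 0.3322
H(X,Y) = 3.7439 bits


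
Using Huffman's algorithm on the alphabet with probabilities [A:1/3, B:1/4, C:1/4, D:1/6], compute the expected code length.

Huffman tree construction:
Combine smallest probabilities repeatedly
Resulting codes:
  A: 11 (length 2)
  B: 01 (length 2)
  C: 10 (length 2)
  D: 00 (length 2)
Average length = Σ p(s) × length(s) = 2.0000 bits


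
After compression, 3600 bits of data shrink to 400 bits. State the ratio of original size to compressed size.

Compression ratio = Original / Compressed
= 3600 / 400 = 9.00:1


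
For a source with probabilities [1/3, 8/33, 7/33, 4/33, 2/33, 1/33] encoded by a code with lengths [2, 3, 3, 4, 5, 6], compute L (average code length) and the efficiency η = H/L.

Average length L = Σ p_i × l_i = 3.0000 bits
Entropy H = 2.2654 bits
Efficiency η = H/L × 100% = 75.51%


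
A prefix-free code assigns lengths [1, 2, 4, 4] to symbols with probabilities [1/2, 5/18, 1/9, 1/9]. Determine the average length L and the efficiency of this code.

Average length L = Σ p_i × l_i = 1.9444 bits
Entropy H = 1.7178 bits
Efficiency η = H/L × 100% = 88.34%


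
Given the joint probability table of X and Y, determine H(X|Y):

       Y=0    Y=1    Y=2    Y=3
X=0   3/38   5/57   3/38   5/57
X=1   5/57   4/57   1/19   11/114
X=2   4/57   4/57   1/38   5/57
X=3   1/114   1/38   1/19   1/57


H(X|Y) = Σ_y p(y) H(X|Y=y)
  p(Y=0) = 14/57, H(X|Y=0) = 1.7449
  p(Y=1) = 29/114, H(X|Y=1) = 1.8934
  p(Y=2) = 4/19, H(X|Y=2) = 1.9056
  p(Y=3) = 11/38, H(X|Y=3) = 1.8174
H(X|Y) = 0.2456×1.7449 + 0.2544×1.8934 + 0.2105×1.9056 + 0.2895×1.8174 = 1.8375 bits


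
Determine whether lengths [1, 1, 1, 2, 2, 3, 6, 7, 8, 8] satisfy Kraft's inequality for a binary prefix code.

Kraft inequality: Σ 2^(-l_i) ≤ 1 for prefix-free code
Calculating: 2^(-1) + 2^(-1) + 2^(-1) + 2^(-2) + 2^(-2) + 2^(-3) + 2^(-6) + 2^(-7) + 2^(-8) + 2^(-8)
= 0.5 + 0.5 + 0.5 + 0.25 + 0.25 + 0.125 + 0.015625 + 0.0078125 + 0.00390625 + 0.00390625
= 2.1562
Since 2.1562 > 1, prefix-free code does not exist


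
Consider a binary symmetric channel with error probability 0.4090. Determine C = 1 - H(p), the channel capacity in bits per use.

For BSC with error probability p:
C = 1 - H(p) where H(p) is binary entropy
H(0.4090) = -0.4090 × log₂(0.4090) - 0.5910 × log₂(0.5910)
H(p) = 0.9760
C = 1 - 0.9760 = 0.0240 bits/use


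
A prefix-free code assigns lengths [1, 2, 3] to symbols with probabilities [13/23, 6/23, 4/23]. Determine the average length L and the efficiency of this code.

Average length L = Σ p_i × l_i = 1.6087 bits
Entropy H = 1.4098 bits
Efficiency η = H/L × 100% = 87.64%


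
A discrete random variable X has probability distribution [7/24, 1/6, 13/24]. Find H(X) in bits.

H(X) = -Σ p(x) log₂ p(x)
  -7/24 × log₂(7/24) = 0.5185
  -1/6 × log₂(1/6) = 0.4308
  -13/24 × log₂(13/24) = 0.4791
H(X) = 1.4284 bits


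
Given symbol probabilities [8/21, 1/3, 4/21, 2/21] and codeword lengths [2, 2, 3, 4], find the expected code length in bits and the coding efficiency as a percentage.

Average length L = Σ p_i × l_i = 2.3810 bits
Entropy H = 1.8375 bits
Efficiency η = H/L × 100% = 77.17%


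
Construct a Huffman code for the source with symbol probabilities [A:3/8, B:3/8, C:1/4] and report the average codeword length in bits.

Huffman tree construction:
Combine smallest probabilities repeatedly
Resulting codes:
  A: 11 (length 2)
  B: 0 (length 1)
  C: 10 (length 2)
Average length = Σ p(s) × length(s) = 1.6250 bits


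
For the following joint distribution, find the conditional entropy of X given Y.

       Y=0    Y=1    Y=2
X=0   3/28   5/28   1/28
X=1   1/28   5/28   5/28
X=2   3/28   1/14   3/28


H(X|Y) = Σ_y p(y) H(X|Y=y)
  p(Y=0) = 1/4, H(X|Y=0) = 1.4488
  p(Y=1) = 3/7, H(X|Y=1) = 1.4834
  p(Y=2) = 9/28, H(X|Y=2) = 1.3516
H(X|Y) = 0.2500×1.4488 + 0.4286×1.4834 + 0.3214×1.3516 = 1.4324 bits


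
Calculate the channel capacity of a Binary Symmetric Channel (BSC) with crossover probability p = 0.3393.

For BSC with error probability p:
C = 1 - H(p) where H(p) is binary entropy
H(0.3393) = -0.3393 × log₂(0.3393) - 0.6607 × log₂(0.6607)
H(p) = 0.9241
C = 1 - 0.9241 = 0.0759 bits/use


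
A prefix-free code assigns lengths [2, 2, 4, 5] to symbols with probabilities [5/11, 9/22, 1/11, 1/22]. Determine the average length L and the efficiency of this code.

Average length L = Σ p_i × l_i = 2.3182 bits
Entropy H = 1.5618 bits
Efficiency η = H/L × 100% = 67.37%


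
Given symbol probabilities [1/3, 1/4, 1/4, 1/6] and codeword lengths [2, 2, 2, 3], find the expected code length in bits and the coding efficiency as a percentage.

Average length L = Σ p_i × l_i = 2.1667 bits
Entropy H = 1.9591 bits
Efficiency η = H/L × 100% = 90.42%


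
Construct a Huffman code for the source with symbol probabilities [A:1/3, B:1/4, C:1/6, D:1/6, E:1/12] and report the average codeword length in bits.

Huffman tree construction:
Combine smallest probabilities repeatedly
Resulting codes:
  A: 11 (length 2)
  B: 01 (length 2)
  C: 101 (length 3)
  D: 00 (length 2)
  E: 100 (length 3)
Average length = Σ p(s) × length(s) = 2.2500 bits


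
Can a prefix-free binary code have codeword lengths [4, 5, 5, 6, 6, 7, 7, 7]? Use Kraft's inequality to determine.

Kraft inequality: Σ 2^(-l_i) ≤ 1 for prefix-free code
Calculating: 2^(-4) + 2^(-5) + 2^(-5) + 2^(-6) + 2^(-6) + 2^(-7) + 2^(-7) + 2^(-7)
= 0.0625 + 0.03125 + 0.03125 + 0.015625 + 0.015625 + 0.0078125 + 0.0078125 + 0.0078125
= 0.1797
Since 0.1797 ≤ 1, prefix-free code exists


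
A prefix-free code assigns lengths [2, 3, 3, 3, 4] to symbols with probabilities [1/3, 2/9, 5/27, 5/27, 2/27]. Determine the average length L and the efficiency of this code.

Average length L = Σ p_i × l_i = 2.7407 bits
Entropy H = 2.1898 bits
Efficiency η = H/L × 100% = 79.90%


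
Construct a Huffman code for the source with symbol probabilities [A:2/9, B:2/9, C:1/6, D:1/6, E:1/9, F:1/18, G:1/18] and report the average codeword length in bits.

Huffman tree construction:
Combine smallest probabilities repeatedly
Resulting codes:
  A: 00 (length 2)
  B: 01 (length 2)
  C: 110 (length 3)
  D: 111 (length 3)
  E: 100 (length 3)
  F: 1010 (length 4)
  G: 1011 (length 4)
Average length = Σ p(s) × length(s) = 2.6667 bits


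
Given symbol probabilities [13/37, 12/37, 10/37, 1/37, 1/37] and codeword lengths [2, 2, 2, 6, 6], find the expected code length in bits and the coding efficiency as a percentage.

Average length L = Σ p_i × l_i = 2.2162 bits
Entropy H = 1.8488 bits
Efficiency η = H/L × 100% = 83.42%


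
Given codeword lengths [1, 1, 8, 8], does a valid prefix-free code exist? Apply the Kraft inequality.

Kraft inequality: Σ 2^(-l_i) ≤ 1 for prefix-free code
Calculating: 2^(-1) + 2^(-1) + 2^(-8) + 2^(-8)
= 0.5 + 0.5 + 0.00390625 + 0.00390625
= 1.0078
Since 1.0078 > 1, prefix-free code does not exist


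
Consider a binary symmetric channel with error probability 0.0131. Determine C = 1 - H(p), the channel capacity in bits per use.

For BSC with error probability p:
C = 1 - H(p) where H(p) is binary entropy
H(0.0131) = -0.0131 × log₂(0.0131) - 0.9869 × log₂(0.9869)
H(p) = 0.1007
C = 1 - 0.1007 = 0.8993 bits/use


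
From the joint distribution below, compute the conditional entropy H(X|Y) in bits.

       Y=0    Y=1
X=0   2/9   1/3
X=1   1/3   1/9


H(X|Y) = Σ_y p(y) H(X|Y=y)
  p(Y=0) = 5/9, H(X|Y=0) = 0.9710
  p(Y=1) = 4/9, H(X|Y=1) = 0.8113
H(X|Y) = 0.5556×0.9710 + 0.4444×0.8113 = 0.9000 bits


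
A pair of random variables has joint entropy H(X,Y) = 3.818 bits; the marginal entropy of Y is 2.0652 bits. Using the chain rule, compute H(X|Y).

Chain rule: H(X,Y) = H(X|Y) + H(Y)
H(X|Y) = H(X,Y) - H(Y) = 3.818 - 2.0652 = 1.7528 bits


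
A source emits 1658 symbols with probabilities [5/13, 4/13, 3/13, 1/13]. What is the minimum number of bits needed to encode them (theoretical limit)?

Entropy H = 1.8262 bits/symbol
Minimum bits = H × n = 1.8262 × 1658
= 3027.91 bits


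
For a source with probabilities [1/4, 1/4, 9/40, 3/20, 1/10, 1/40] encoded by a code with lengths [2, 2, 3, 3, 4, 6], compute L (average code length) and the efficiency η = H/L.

Average length L = Σ p_i × l_i = 2.6750 bits
Entropy H = 2.3600 bits
Efficiency η = H/L × 100% = 88.22%


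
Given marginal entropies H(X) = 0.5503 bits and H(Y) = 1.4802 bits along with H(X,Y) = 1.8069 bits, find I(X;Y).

I(X;Y) = H(X) + H(Y) - H(X,Y)
I(X;Y) = 0.5503 + 1.4802 - 1.8069 = 0.2236 bits


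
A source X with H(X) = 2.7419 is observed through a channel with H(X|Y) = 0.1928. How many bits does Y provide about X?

I(X;Y) = H(X) - H(X|Y)
I(X;Y) = 2.7419 - 0.1928 = 2.5491 bits


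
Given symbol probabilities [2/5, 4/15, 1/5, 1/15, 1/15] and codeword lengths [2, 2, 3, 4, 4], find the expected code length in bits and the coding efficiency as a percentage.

Average length L = Σ p_i × l_i = 2.4667 bits
Entropy H = 2.0226 bits
Efficiency η = H/L × 100% = 82.00%


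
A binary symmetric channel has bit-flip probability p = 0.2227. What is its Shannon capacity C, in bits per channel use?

For BSC with error probability p:
C = 1 - H(p) where H(p) is binary entropy
H(0.2227) = -0.2227 × log₂(0.2227) - 0.7773 × log₂(0.7773)
H(p) = 0.7651
C = 1 - 0.7651 = 0.2349 bits/use


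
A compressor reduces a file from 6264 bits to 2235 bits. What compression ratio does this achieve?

Compression ratio = Original / Compressed
= 6264 / 2235 = 2.80:1


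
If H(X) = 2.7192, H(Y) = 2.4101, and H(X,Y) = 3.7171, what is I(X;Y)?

I(X;Y) = H(X) + H(Y) - H(X,Y)
I(X;Y) = 2.7192 + 2.4101 - 3.7171 = 1.4122 bits


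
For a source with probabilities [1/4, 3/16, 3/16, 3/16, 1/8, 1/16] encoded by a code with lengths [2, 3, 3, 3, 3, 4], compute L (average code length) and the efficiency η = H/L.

Average length L = Σ p_i × l_i = 2.8125 bits
Entropy H = 2.4835 bits
Efficiency η = H/L × 100% = 88.30%


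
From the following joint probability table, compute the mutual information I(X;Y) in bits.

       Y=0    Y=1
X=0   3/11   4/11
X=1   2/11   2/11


H(X) = 0.9457, H(Y) = 0.9940, H(X,Y) = 1.9363
I(X;Y) = H(X) + H(Y) - H(X,Y) = 0.0034 bits


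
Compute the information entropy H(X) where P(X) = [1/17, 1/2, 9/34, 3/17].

H(X) = -Σ p(x) log₂ p(x)
  -1/17 × log₂(1/17) = 0.2404
  -1/2 × log₂(1/2) = 0.5000
  -9/34 × log₂(9/34) = 0.5076
  -3/17 × log₂(3/17) = 0.4416
H(X) = 1.6896 bits


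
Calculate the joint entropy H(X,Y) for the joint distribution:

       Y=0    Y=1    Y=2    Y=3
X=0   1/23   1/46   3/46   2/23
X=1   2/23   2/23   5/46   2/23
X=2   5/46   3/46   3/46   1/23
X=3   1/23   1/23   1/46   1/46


H(X,Y) = -Σ p(x,y) log₂ p(x,y)
  p(0,0)=1/23: -0.0435 × log₂(0.0435) = 0.1967
  p(0,1)=1/46: -0.0217 × log₂(0.0217) = 0.1201
  p(0,2)=3/46: -0.0652 × log₂(0.0652) = 0.2569
  p(0,3)=2/23: -0.0870 × log₂(0.0870) = 0.3064
  p(1,0)=2/23: -0.0870 × log₂(0.0870) = 0.3064
  p(1,1)=2/23: -0.0870 × log₂(0.0870) = 0.3064
  p(1,2)=5/46: -0.1087 × log₂(0.1087) = 0.3480
  p(1,3)=2/23: -0.0870 × log₂(0.0870) = 0.3064
  p(2,0)=5/46: -0.1087 × log₂(0.1087) = 0.3480
  p(2,1)=3/46: -0.0652 × log₂(0.0652) = 0.2569
  p(2,2)=3/46: -0.0652 × log₂(0.0652) = 0.2569
  p(2,3)=1/23: -0.0435 × log₂(0.0435) = 0.1967
  p(3,0)=1/23: -0.0435 × log₂(0.0435) = 0.1967
  p(3,1)=1/23: -0.0435 × log₂(0.0435) = 0.1967
  p(3,2)=1/46: -0.0217 × log₂(0.0217) = 0.1201
  p(3,3)=1/46: -0.0217 × log₂(0.0217) = 0.1201
H(X,Y) = 3.8391 bits


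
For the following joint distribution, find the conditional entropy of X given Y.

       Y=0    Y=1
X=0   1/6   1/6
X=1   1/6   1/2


H(X|Y) = Σ_y p(y) H(X|Y=y)
  p(Y=0) = 1/3, H(X|Y=0) = 1.0000
  p(Y=1) = 2/3, H(X|Y=1) = 0.8113
H(X|Y) = 0.3333×1.0000 + 0.6667×0.8113 = 0.8742 bits


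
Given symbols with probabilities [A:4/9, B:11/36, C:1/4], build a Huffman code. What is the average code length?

Huffman tree construction:
Combine smallest probabilities repeatedly
Resulting codes:
  A: 0 (length 1)
  B: 11 (length 2)
  C: 10 (length 2)
Average length = Σ p(s) × length(s) = 1.5556 bits


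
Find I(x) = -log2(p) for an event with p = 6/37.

Information content I(x) = -log₂(p(x))
I = -log₂(6/37) = -log₂(0.1622)
I = 2.6245 bits


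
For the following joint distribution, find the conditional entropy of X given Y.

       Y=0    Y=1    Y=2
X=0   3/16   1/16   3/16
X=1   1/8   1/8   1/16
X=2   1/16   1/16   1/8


H(X|Y) = Σ_y p(y) H(X|Y=y)
  p(Y=0) = 3/8, H(X|Y=0) = 1.4591
  p(Y=1) = 1/4, H(X|Y=1) = 1.5000
  p(Y=2) = 3/8, H(X|Y=2) = 1.4591
H(X|Y) = 0.3750×1.4591 + 0.2500×1.5000 + 0.3750×1.4591 = 1.4694 bits


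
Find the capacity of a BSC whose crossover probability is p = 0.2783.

For BSC with error probability p:
C = 1 - H(p) where H(p) is binary entropy
H(0.2783) = -0.2783 × log₂(0.2783) - 0.7217 × log₂(0.7217)
H(p) = 0.8531
C = 1 - 0.8531 = 0.1469 bits/use


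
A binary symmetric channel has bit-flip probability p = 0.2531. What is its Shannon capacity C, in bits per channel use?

For BSC with error probability p:
C = 1 - H(p) where H(p) is binary entropy
H(0.2531) = -0.2531 × log₂(0.2531) - 0.7469 × log₂(0.7469)
H(p) = 0.8162
C = 1 - 0.8162 = 0.1838 bits/use


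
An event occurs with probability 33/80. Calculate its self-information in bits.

Information content I(x) = -log₂(p(x))
I = -log₂(33/80) = -log₂(0.4125)
I = 1.2775 bits


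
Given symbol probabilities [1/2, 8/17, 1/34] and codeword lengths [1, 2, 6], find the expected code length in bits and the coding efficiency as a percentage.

Average length L = Σ p_i × l_i = 1.6176 bits
Entropy H = 1.1614 bits
Efficiency η = H/L × 100% = 71.79%


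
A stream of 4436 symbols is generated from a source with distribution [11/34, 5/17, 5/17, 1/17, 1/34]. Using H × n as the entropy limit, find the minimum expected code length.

Entropy H = 1.9553 bits/symbol
Minimum bits = H × n = 1.9553 × 4436
= 8673.87 bits


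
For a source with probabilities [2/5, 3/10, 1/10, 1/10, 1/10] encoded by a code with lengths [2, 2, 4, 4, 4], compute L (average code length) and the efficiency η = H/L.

Average length L = Σ p_i × l_i = 2.6000 bits
Entropy H = 2.0464 bits
Efficiency η = H/L × 100% = 78.71%


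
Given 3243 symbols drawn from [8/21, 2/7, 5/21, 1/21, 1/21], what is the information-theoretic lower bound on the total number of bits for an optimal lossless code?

Entropy H = 1.9581 bits/symbol
Minimum bits = H × n = 1.9581 × 3243
= 6349.99 bits


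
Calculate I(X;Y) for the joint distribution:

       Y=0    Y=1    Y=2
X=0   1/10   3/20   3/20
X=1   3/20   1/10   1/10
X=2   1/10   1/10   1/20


H(X) = 1.5589, H(Y) = 1.5813, H(X,Y) = 3.1087
I(X;Y) = H(X) + H(Y) - H(X,Y) = 0.0315 bits


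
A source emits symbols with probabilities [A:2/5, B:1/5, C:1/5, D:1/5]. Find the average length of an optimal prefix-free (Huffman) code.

Huffman tree construction:
Combine smallest probabilities repeatedly
Resulting codes:
  A: 11 (length 2)
  B: 00 (length 2)
  C: 01 (length 2)
  D: 10 (length 2)
Average length = Σ p(s) × length(s) = 2.0000 bits


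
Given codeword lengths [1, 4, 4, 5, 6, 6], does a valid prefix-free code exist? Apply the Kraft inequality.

Kraft inequality: Σ 2^(-l_i) ≤ 1 for prefix-free code
Calculating: 2^(-1) + 2^(-4) + 2^(-4) + 2^(-5) + 2^(-6) + 2^(-6)
= 0.5 + 0.0625 + 0.0625 + 0.03125 + 0.015625 + 0.015625
= 0.6875
Since 0.6875 ≤ 1, prefix-free code exists


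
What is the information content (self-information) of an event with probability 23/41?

Information content I(x) = -log₂(p(x))
I = -log₂(23/41) = -log₂(0.5610)
I = 0.8340 bits


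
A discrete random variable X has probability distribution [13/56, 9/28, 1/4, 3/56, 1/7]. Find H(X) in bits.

H(X) = -Σ p(x) log₂ p(x)
  -13/56 × log₂(13/56) = 0.4891
  -9/28 × log₂(9/28) = 0.5263
  -1/4 × log₂(1/4) = 0.5000
  -3/56 × log₂(3/56) = 0.2262
  -1/7 × log₂(1/7) = 0.4011
H(X) = 2.1427 bits


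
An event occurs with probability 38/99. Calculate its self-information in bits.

Information content I(x) = -log₂(p(x))
I = -log₂(38/99) = -log₂(0.3838)
I = 1.3814 bits


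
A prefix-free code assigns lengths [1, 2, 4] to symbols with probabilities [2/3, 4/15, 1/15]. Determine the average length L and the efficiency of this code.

Average length L = Σ p_i × l_i = 1.4667 bits
Entropy H = 1.1589 bits
Efficiency η = H/L × 100% = 79.02%


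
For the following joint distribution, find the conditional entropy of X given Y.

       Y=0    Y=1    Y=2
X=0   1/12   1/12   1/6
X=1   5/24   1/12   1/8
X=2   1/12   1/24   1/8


H(X|Y) = Σ_y p(y) H(X|Y=y)
  p(Y=0) = 3/8, H(X|Y=0) = 1.4355
  p(Y=1) = 5/24, H(X|Y=1) = 1.5219
  p(Y=2) = 5/12, H(X|Y=2) = 1.5710
H(X|Y) = 0.3750×1.4355 + 0.2083×1.5219 + 0.4167×1.5710 = 1.5100 bits


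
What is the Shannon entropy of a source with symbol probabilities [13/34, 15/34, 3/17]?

H(X) = -Σ p(x) log₂ p(x)
  -13/34 × log₂(13/34) = 0.5303
  -15/34 × log₂(15/34) = 0.5208
  -3/17 × log₂(3/17) = 0.4416
H(X) = 1.4928 bits


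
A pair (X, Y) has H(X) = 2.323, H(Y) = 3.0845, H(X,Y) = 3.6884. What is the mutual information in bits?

I(X;Y) = H(X) + H(Y) - H(X,Y)
I(X;Y) = 2.323 + 3.0845 - 3.6884 = 1.7191 bits


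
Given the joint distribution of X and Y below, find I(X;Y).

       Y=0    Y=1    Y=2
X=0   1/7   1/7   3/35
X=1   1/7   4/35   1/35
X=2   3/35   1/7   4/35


H(X) = 1.5766, H(Y) = 1.5462, H(X,Y) = 3.0736
I(X;Y) = H(X) + H(Y) - H(X,Y) = 0.0491 bits


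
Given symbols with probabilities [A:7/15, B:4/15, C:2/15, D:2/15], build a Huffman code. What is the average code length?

Huffman tree construction:
Combine smallest probabilities repeatedly
Resulting codes:
  A: 0 (length 1)
  B: 10 (length 2)
  C: 110 (length 3)
  D: 111 (length 3)
Average length = Σ p(s) × length(s) = 1.8000 bits
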